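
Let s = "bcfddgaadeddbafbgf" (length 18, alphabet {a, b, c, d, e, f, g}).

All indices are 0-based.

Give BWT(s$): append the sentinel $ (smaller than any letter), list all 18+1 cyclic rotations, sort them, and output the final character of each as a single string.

rank  rotation             last
    0  $bcfddgaadeddbafbgf  f
    1  aadeddbafbgf$bcfddg  g
    2  adeddbafbgf$bcfddga  a
    3  afbgf$bcfddgaadeddb  b
    4  bafbgf$bcfddgaadedd  d
    5  bcfddgaadeddbafbgf$  $
    6  bgf$bcfddgaadeddbaf  f
    7  cfddgaadeddbafbgf$b  b
    8  dbafbgf$bcfddgaaded  d
    9  ddbafbgf$bcfddgaade  e
   10  ddgaadeddbafbgf$bcf  f
   11  deddbafbgf$bcfddgaa  a
   12  dgaadeddbafbgf$bcfd  d
   13  eddbafbgf$bcfddgaad  d
   14  f$bcfddgaadeddbafbg  g
   15  fbgf$bcfddgaadeddba  a
   16  fddgaadeddbafbgf$bc  c
   17  gaadeddbafbgf$bcfdd  d
   18  gf$bcfddgaadeddbafb  b

fgabd$fbdefaddgacdb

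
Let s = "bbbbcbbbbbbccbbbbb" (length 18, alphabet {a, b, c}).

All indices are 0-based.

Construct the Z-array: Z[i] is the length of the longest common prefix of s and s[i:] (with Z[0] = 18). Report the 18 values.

Z[0]=18
i=1: outside box; Z[1]=3 grow→box=[1,4)
i=2: min(r-i=2, Z[1]=3)=2; Z[2]=2
i=3: min(r-i=1, Z[2]=2)=1; Z[3]=1
i=4: outside box; Z[4]=0
i=5: outside box; Z[5]=4 grow→box=[5,9)
i=6: min(r-i=3, Z[1]=3)=3; Z[6]=4 grow→box=[6,10)
i=7: min(r-i=3, Z[1]=3)=3; Z[7]=5 grow→box=[7,12)
i=8: min(r-i=4, Z[1]=3)=3; Z[8]=3
i=9: min(r-i=3, Z[2]=2)=2; Z[9]=2
i=10: min(r-i=2, Z[3]=1)=1; Z[10]=1
i=11: min(r-i=1, Z[4]=0)=0; Z[11]=0
i=12: outside box; Z[12]=0
i=13: outside box; Z[13]=4 grow→box=[13,17)
i=14: min(r-i=3, Z[1]=3)=3; Z[14]=4 grow→box=[14,18)
i=15: min(r-i=3, Z[1]=3)=3; Z[15]=3
i=16: min(r-i=2, Z[2]=2)=2; Z[16]=2
i=17: min(r-i=1, Z[3]=1)=1; Z[17]=1

[18, 3, 2, 1, 0, 4, 4, 5, 3, 2, 1, 0, 0, 4, 4, 3, 2, 1]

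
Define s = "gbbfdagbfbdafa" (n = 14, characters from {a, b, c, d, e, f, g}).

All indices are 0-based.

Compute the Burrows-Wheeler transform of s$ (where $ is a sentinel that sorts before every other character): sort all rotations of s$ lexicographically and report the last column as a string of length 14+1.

afddgfgbbfabb$a

rank  rotation         last
    0  $gbbfdagbfbdafa  a
    1  a$gbbfdagbfbdaf  f
    2  afa$gbbfdagbfbd  d
    3  agbfbdafa$gbbfd  d
    4  bbfdagbfbdafa$g  g
    5  bdafa$gbbfdagbf  f
    6  bfbdafa$gbbfdag  g
    7  bfdagbfbdafa$gb  b
    8  dafa$gbbfdagbfb  b
    9  dagbfbdafa$gbbf  f
   10  fa$gbbfdagbfbda  a
   11  fbdafa$gbbfdagb  b
   12  fdagbfbdafa$gbb  b
   13  gbbfdagbfbdafa$  $
   14  gbfbdafa$gbbfda  a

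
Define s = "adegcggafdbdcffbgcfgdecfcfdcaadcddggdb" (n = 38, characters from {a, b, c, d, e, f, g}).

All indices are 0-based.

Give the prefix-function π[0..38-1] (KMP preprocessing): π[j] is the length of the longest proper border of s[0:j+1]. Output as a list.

[0, 0, 0, 0, 0, 0, 0, 1, 0, 0, 0, 0, 0, 0, 0, 0, 0, 0, 0, 0, 0, 0, 0, 0, 0, 0, 0, 0, 1, 1, 2, 0, 0, 0, 0, 0, 0, 0]

π[0] = 0
j=1 s[j]='d': π[1]=0 (border '')
j=2 s[j]='e': π[2]=0 (border '')
j=3 s[j]='g': π[3]=0 (border '')
j=4 s[j]='c': π[4]=0 (border '')
j=5 s[j]='g': π[5]=0 (border '')
j=6 s[j]='g': π[6]=0 (border '')
j=7 s[j]='a': π[7]=1 (border 'a')
j=8 s[j]='f': k: 1→0; π[8]=0 (border '')
j=9 s[j]='d': π[9]=0 (border '')
j=10 s[j]='b': π[10]=0 (border '')
j=11 s[j]='d': π[11]=0 (border '')
j=12 s[j]='c': π[12]=0 (border '')
j=13 s[j]='f': π[13]=0 (border '')
j=14 s[j]='f': π[14]=0 (border '')
j=15 s[j]='b': π[15]=0 (border '')
j=16 s[j]='g': π[16]=0 (border '')
j=17 s[j]='c': π[17]=0 (border '')
j=18 s[j]='f': π[18]=0 (border '')
j=19 s[j]='g': π[19]=0 (border '')
j=20 s[j]='d': π[20]=0 (border '')
j=21 s[j]='e': π[21]=0 (border '')
j=22 s[j]='c': π[22]=0 (border '')
j=23 s[j]='f': π[23]=0 (border '')
j=24 s[j]='c': π[24]=0 (border '')
j=25 s[j]='f': π[25]=0 (border '')
j=26 s[j]='d': π[26]=0 (border '')
j=27 s[j]='c': π[27]=0 (border '')
j=28 s[j]='a': π[28]=1 (border 'a')
j=29 s[j]='a': k: 1→0; π[29]=1 (border 'a')
j=30 s[j]='d': π[30]=2 (border 'ad')
j=31 s[j]='c': k: 2→0; π[31]=0 (border '')
j=32 s[j]='d': π[32]=0 (border '')
j=33 s[j]='d': π[33]=0 (border '')
j=34 s[j]='g': π[34]=0 (border '')
j=35 s[j]='g': π[35]=0 (border '')
j=36 s[j]='d': π[36]=0 (border '')
j=37 s[j]='b': π[37]=0 (border '')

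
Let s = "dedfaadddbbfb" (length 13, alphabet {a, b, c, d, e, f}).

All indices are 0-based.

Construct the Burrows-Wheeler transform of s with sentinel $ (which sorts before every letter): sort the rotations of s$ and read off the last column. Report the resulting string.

bfafdbdda$eddb

rank  rotation        last
    0  $dedfaadddbbfb  b
    1  aadddbbfb$dedf  f
    2  adddbbfb$dedfa  a
    3  b$dedfaadddbbf  f
    4  bbfb$dedfaaddd  d
    5  bfb$dedfaadddb  b
    6  dbbfb$dedfaadd  d
    7  ddbbfb$dedfaad  d
    8  dddbbfb$dedfaa  a
    9  dedfaadddbbfb$  $
   10  dfaadddbbfb$de  e
   11  edfaadddbbfb$d  d
   12  faadddbbfb$ded  d
   13  fb$dedfaadddbb  b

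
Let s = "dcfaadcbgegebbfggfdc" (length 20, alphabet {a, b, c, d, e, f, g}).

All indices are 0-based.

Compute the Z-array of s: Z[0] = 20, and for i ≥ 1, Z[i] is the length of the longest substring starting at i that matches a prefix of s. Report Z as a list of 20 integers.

Z[0]=20
i=1: fresh scan; Z[1]=0
i=2: fresh scan; Z[2]=0
i=3: fresh scan; Z[3]=0
i=4: fresh scan; Z[4]=0
i=5: fresh scan; Z[5]=2 extend→box=[5,7)
i=6: min(r-i=1, Z[1]=0)=0; Z[6]=0
i=7: fresh scan; Z[7]=0
i=8: fresh scan; Z[8]=0
i=9: fresh scan; Z[9]=0
i=10: fresh scan; Z[10]=0
i=11: fresh scan; Z[11]=0
i=12: fresh scan; Z[12]=0
i=13: fresh scan; Z[13]=0
i=14: fresh scan; Z[14]=0
i=15: fresh scan; Z[15]=0
i=16: fresh scan; Z[16]=0
i=17: fresh scan; Z[17]=0
i=18: fresh scan; Z[18]=2 extend→box=[18,20)
i=19: min(r-i=1, Z[1]=0)=0; Z[19]=0

[20, 0, 0, 0, 0, 2, 0, 0, 0, 0, 0, 0, 0, 0, 0, 0, 0, 0, 2, 0]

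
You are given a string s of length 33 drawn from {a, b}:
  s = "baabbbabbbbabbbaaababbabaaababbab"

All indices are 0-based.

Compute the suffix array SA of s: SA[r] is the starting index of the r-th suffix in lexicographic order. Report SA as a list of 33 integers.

[24, 15, 25, 16, 1, 31, 22, 26, 17, 28, 19, 11, 2, 6, 32, 23, 14, 0, 30, 21, 27, 18, 10, 5, 13, 29, 20, 9, 4, 12, 8, 3, 7]

rank→(start, suffix):
  0 → (24, 'aaababbab')
  1 → (15, 'aaababbabaaababbab')
  2 → (25, 'aababbab')
  3 → (16, 'aababbabaaababbab')
  4 → (1, 'aabbbabbbbabbbaaababbabaaababbab')
  5 → (31, 'ab')
  6 → (22, 'abaaababbab')
  7 → (26, 'ababbab')
  8 → (17, 'ababbabaaababbab')
  9 → (28, 'abbab')
  10 → (19, 'abbabaaababbab')
  11 → (11, 'abbbaaababbabaaababbab')
  12 → (2, 'abbbabbbbabbbaaababbabaaababbab')
  13 → (6, 'abbbbabbbaaababbabaaababbab')
  14 → (32, 'b')
  15 → (23, 'baaababbab')
  16 → (14, 'baaababbabaaababbab')
  17 → (0, 'baabbbabbbbabbbaaababbabaaababbab')
  18 → (30, 'bab')
  19 → (21, 'babaaababbab')
  20 → (27, 'babbab')
  21 → (18, 'babbabaaababbab')
  22 → (10, 'babbbaaababbabaaababbab')
  23 → (5, 'babbbbabbbaaababbabaaababbab')
  24 → (13, 'bbaaababbabaaababbab')
  25 → (29, 'bbab')
  26 → (20, 'bbabaaababbab')
  27 → (9, 'bbabbbaaababbabaaababbab')
  28 → (4, 'bbabbbbabbbaaababbabaaababbab')
  29 → (12, 'bbbaaababbabaaababbab')
  30 → (8, 'bbbabbbaaababbabaaababbab')
  31 → (3, 'bbbabbbbabbbaaababbabaaababbab')
  32 → (7, 'bbbbabbbaaababbabaaababbab')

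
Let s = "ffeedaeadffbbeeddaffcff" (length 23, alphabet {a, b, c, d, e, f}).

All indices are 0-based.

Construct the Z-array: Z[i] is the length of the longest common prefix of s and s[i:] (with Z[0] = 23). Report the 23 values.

[23, 1, 0, 0, 0, 0, 0, 0, 0, 2, 1, 0, 0, 0, 0, 0, 0, 0, 2, 1, 0, 2, 1]

Z[0]=23
i=1: outside box; Z[1]=1 grow→box=[1,2)
i=2: outside box; Z[2]=0
i=3: outside box; Z[3]=0
i=4: outside box; Z[4]=0
i=5: outside box; Z[5]=0
i=6: outside box; Z[6]=0
i=7: outside box; Z[7]=0
i=8: outside box; Z[8]=0
i=9: outside box; Z[9]=2 grow→box=[9,11)
i=10: min(r-i=1, Z[1]=1)=1; Z[10]=1
i=11: outside box; Z[11]=0
i=12: outside box; Z[12]=0
i=13: outside box; Z[13]=0
i=14: outside box; Z[14]=0
i=15: outside box; Z[15]=0
i=16: outside box; Z[16]=0
i=17: outside box; Z[17]=0
i=18: outside box; Z[18]=2 grow→box=[18,20)
i=19: min(r-i=1, Z[1]=1)=1; Z[19]=1
i=20: outside box; Z[20]=0
i=21: outside box; Z[21]=2 grow→box=[21,23)
i=22: min(r-i=1, Z[1]=1)=1; Z[22]=1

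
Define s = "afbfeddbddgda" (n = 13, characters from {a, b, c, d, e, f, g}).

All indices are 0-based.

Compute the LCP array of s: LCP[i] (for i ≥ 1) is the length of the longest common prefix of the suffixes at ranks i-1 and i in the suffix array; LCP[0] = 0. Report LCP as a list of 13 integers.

[0, 1, 0, 1, 0, 1, 1, 2, 1, 0, 0, 1, 0]

sorted suffixes:
  #0 SA[0]=12  'a'
  #1 SA[1]=0  'afbfeddbddgda'
  #2 SA[2]=7  'bddgda'
  #3 SA[3]=2  'bfeddbddgda'
  #4 SA[4]=11  'da'
  #5 SA[5]=6  'dbddgda'
  #6 SA[6]=5  'ddbddgda'
  #7 SA[7]=8  'ddgda'
  #8 SA[8]=9  'dgda'
  #9 SA[9]=4  'eddbddgda'
  #10 SA[10]=1  'fbfeddbddgda'
  #11 SA[11]=3  'feddbddgda'
  #12 SA[12]=10  'gda'

SA = [12, 0, 7, 2, 11, 6, 5, 8, 9, 4, 1, 3, 10]
[i] adj suffixes → lcp
  [1] 12/0 → 1 ('a')
  [2] 0/7 → 0 ('')
  [3] 7/2 → 1 ('b')
  [4] 2/11 → 0 ('')
  [5] 11/6 → 1 ('d')
  [6] 6/5 → 1 ('d')
  [7] 5/8 → 2 ('dd')
  [8] 8/9 → 1 ('d')
  [9] 9/4 → 0 ('')
  [10] 4/1 → 0 ('')
  [11] 1/3 → 1 ('f')
  [12] 3/10 → 0 ('')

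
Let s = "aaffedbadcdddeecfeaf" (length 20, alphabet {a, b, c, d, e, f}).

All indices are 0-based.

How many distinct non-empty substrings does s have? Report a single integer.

rank | idx | suffix
   0 |   0 | aaffedbadcdddeecfeaf
   1 |   7 | adcdddeecfeaf
   2 |  18 | af
   3 |   1 | affedbadcdddeecfeaf
   4 |   6 | badcdddeecfeaf
   5 |   9 | cdddeecfeaf
   6 |  15 | cfeaf
   7 |   5 | dbadcdddeecfeaf
   8 |   8 | dcdddeecfeaf
   9 |  10 | dddeecfeaf
  10 |  11 | ddeecfeaf
  11 |  12 | deecfeaf
  12 |  17 | eaf
  13 |  14 | ecfeaf
  14 |   4 | edbadcdddeecfeaf
  15 |  13 | eecfeaf
  16 |  19 | f
  17 |  16 | feaf
  18 |   3 | fedbadcdddeecfeaf
  19 |   2 | ffedbadcdddeecfeaf

SA = [0, 7, 18, 1, 6, 9, 15, 5, 8, 10, 11, 12, 17, 14, 4, 13, 19, 16, 3, 2]
i: (SA[i-1],SA[i]) lcp shared
  1: (0,7) 1 'a'
  2: (7,18) 1 'a'
  3: (18,1) 2 'af'
  4: (1,6) 0 ''
  5: (6,9) 0 ''
  6: (9,15) 1 'c'
  7: (15,5) 0 ''
  8: (5,8) 1 'd'
  9: (8,10) 1 'd'
  10: (10,11) 2 'dd'
  11: (11,12) 1 'd'
  12: (12,17) 0 ''
  13: (17,14) 1 'e'
  14: (14,4) 1 'e'
  15: (4,13) 1 'e'
  16: (13,19) 0 ''
  17: (19,16) 1 'f'
  18: (16,3) 2 'fe'
  19: (3,2) 1 'f'

n(n+1)/2 = 20·21/2 = 210
Σ LCP = 0 + 1 + 1 + 2 + 0 + 0 + 1 + 0 + 1 + 1 + 2 + 1 + 0 + 1 + 1 + 1 + 0 + 1 + 2 + 1 = 17
distinct = 210 − 17 = 193

193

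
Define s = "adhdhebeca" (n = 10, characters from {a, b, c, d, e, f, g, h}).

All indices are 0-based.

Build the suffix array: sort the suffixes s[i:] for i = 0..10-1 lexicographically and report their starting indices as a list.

[9, 0, 6, 8, 1, 3, 5, 7, 2, 4]

rank | idx | suffix
   0 |   9 | a
   1 |   0 | adhdhebeca
   2 |   6 | beca
   3 |   8 | ca
   4 |   1 | dhdhebeca
   5 |   3 | dhebeca
   6 |   5 | ebeca
   7 |   7 | eca
   8 |   2 | hdhebeca
   9 |   4 | hebeca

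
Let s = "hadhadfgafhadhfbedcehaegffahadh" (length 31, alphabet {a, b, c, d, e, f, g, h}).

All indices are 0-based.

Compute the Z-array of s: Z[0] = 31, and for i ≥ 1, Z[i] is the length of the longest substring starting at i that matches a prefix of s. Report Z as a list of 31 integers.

[31, 0, 0, 3, 0, 0, 0, 0, 0, 0, 4, 0, 0, 1, 0, 0, 0, 0, 0, 0, 2, 0, 0, 0, 0, 0, 0, 4, 0, 0, 1]

Z[0]=31
i=1: outside box; Z[1]=0
i=2: outside box; Z[2]=0
i=3: outside box; Z[3]=3 extend→box=[3,6)
i=4: min(r-i=2, Z[1]=0)=0; Z[4]=0
i=5: min(r-i=1, Z[2]=0)=0; Z[5]=0
i=6: outside box; Z[6]=0
i=7: outside box; Z[7]=0
i=8: outside box; Z[8]=0
i=9: outside box; Z[9]=0
i=10: outside box; Z[10]=4 extend→box=[10,14)
i=11: min(r-i=3, Z[1]=0)=0; Z[11]=0
i=12: min(r-i=2, Z[2]=0)=0; Z[12]=0
i=13: min(r-i=1, Z[3]=3)=1; Z[13]=1
i=14: outside box; Z[14]=0
i=15: outside box; Z[15]=0
i=16: outside box; Z[16]=0
i=17: outside box; Z[17]=0
i=18: outside box; Z[18]=0
i=19: outside box; Z[19]=0
i=20: outside box; Z[20]=2 extend→box=[20,22)
i=21: min(r-i=1, Z[1]=0)=0; Z[21]=0
i=22: outside box; Z[22]=0
i=23: outside box; Z[23]=0
i=24: outside box; Z[24]=0
i=25: outside box; Z[25]=0
i=26: outside box; Z[26]=0
i=27: outside box; Z[27]=4 extend→box=[27,31)
i=28: min(r-i=3, Z[1]=0)=0; Z[28]=0
i=29: min(r-i=2, Z[2]=0)=0; Z[29]=0
i=30: min(r-i=1, Z[3]=3)=1; Z[30]=1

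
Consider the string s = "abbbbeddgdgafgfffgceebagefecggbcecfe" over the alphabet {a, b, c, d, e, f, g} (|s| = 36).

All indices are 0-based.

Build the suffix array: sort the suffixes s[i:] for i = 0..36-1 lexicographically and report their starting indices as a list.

sorted suffixes:
  #0 SA[0]=0  'abbbbeddgdgafgfffgceebagefecggbcecfe'
  #1 SA[1]=11  'afgfffgceebagefecggbcecfe'
  #2 SA[2]=22  'agefecggbcecfe'
  #3 SA[3]=21  'bagefecggbcecfe'
  #4 SA[4]=1  'bbbbeddgdgafgfffgceebagefecggbcecfe'
  #5 SA[5]=2  'bbbeddgdgafgfffgceebagefecggbcecfe'
  #6 SA[6]=3  'bbeddgdgafgfffgceebagefecggbcecfe'
  #7 SA[7]=30  'bcecfe'
  #8 SA[8]=4  'beddgdgafgfffgceebagefecggbcecfe'
  #9 SA[9]=31  'cecfe'
  #10 SA[10]=18  'ceebagefecggbcecfe'
  #11 SA[11]=33  'cfe'
  #12 SA[12]=27  'cggbcecfe'
  #13 SA[13]=6  'ddgdgafgfffgceebagefecggbcecfe'
  #14 SA[14]=9  'dgafgfffgceebagefecggbcecfe'
  #15 SA[15]=7  'dgdgafgfffgceebagefecggbcecfe'
  #16 SA[16]=35  'e'
  #17 SA[17]=20  'ebagefecggbcecfe'
  #18 SA[18]=32  'ecfe'
  #19 SA[19]=26  'ecggbcecfe'
  #20 SA[20]=5  'eddgdgafgfffgceebagefecggbcecfe'
  #21 SA[21]=19  'eebagefecggbcecfe'
  #22 SA[22]=24  'efecggbcecfe'
  #23 SA[23]=34  'fe'
  #24 SA[24]=25  'fecggbcecfe'
  #25 SA[25]=14  'fffgceebagefecggbcecfe'
  #26 SA[26]=15  'ffgceebagefecggbcecfe'
  #27 SA[27]=16  'fgceebagefecggbcecfe'
  #28 SA[28]=12  'fgfffgceebagefecggbcecfe'
  #29 SA[29]=10  'gafgfffgceebagefecggbcecfe'
  #30 SA[30]=29  'gbcecfe'
  #31 SA[31]=17  'gceebagefecggbcecfe'
  #32 SA[32]=8  'gdgafgfffgceebagefecggbcecfe'
  #33 SA[33]=23  'gefecggbcecfe'
  #34 SA[34]=13  'gfffgceebagefecggbcecfe'
  #35 SA[35]=28  'ggbcecfe'

[0, 11, 22, 21, 1, 2, 3, 30, 4, 31, 18, 33, 27, 6, 9, 7, 35, 20, 32, 26, 5, 19, 24, 34, 25, 14, 15, 16, 12, 10, 29, 17, 8, 23, 13, 28]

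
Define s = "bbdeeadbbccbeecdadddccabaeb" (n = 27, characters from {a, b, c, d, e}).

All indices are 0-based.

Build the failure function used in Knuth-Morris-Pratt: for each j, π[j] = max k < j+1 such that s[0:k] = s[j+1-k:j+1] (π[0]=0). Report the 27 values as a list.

[0, 1, 0, 0, 0, 0, 0, 1, 2, 0, 0, 1, 0, 0, 0, 0, 0, 0, 0, 0, 0, 0, 0, 1, 0, 0, 1]

π[0] = 0
j=1 s[j]='b': π[1]=1 (border 'b')
j=2 s[j]='d': k: 1→0; π[2]=0 (border '')
j=3 s[j]='e': π[3]=0 (border '')
j=4 s[j]='e': π[4]=0 (border '')
j=5 s[j]='a': π[5]=0 (border '')
j=6 s[j]='d': π[6]=0 (border '')
j=7 s[j]='b': π[7]=1 (border 'b')
j=8 s[j]='b': π[8]=2 (border 'bb')
j=9 s[j]='c': k: 2→1→0; π[9]=0 (border '')
j=10 s[j]='c': π[10]=0 (border '')
j=11 s[j]='b': π[11]=1 (border 'b')
j=12 s[j]='e': k: 1→0; π[12]=0 (border '')
j=13 s[j]='e': π[13]=0 (border '')
j=14 s[j]='c': π[14]=0 (border '')
j=15 s[j]='d': π[15]=0 (border '')
j=16 s[j]='a': π[16]=0 (border '')
j=17 s[j]='d': π[17]=0 (border '')
j=18 s[j]='d': π[18]=0 (border '')
j=19 s[j]='d': π[19]=0 (border '')
j=20 s[j]='c': π[20]=0 (border '')
j=21 s[j]='c': π[21]=0 (border '')
j=22 s[j]='a': π[22]=0 (border '')
j=23 s[j]='b': π[23]=1 (border 'b')
j=24 s[j]='a': k: 1→0; π[24]=0 (border '')
j=25 s[j]='e': π[25]=0 (border '')
j=26 s[j]='b': π[26]=1 (border 'b')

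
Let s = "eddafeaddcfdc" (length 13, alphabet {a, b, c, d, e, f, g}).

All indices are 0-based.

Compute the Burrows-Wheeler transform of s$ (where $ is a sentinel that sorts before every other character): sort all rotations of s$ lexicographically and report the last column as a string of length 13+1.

rank  rotation        last
    0  $eddafeaddcfdc  c
    1  addcfdc$eddafe  e
    2  afeaddcfdc$edd  d
    3  c$eddafeaddcfd  d
    4  cfdc$eddafeadd  d
    5  dafeaddcfdc$ed  d
    6  dc$eddafeaddcf  f
    7  dcfdc$eddafead  d
    8  ddafeaddcfdc$e  e
    9  ddcfdc$eddafea  a
   10  eaddcfdc$eddaf  f
   11  eddafeaddcfdc$  $
   12  fdc$eddafeaddc  c
   13  feaddcfdc$edda  a

ceddddfdeaf$ca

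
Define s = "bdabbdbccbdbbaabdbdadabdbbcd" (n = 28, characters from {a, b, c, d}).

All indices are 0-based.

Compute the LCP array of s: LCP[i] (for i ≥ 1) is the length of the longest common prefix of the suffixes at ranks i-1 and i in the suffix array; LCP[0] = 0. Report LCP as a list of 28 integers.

[0, 1, 2, 4, 1, 0, 1, 2, 2, 1, 2, 1, 3, 2, 4, 3, 3, 0, 1, 1, 0, 1, 3, 2, 1, 3, 2, 2]

sorted suffixes:
  #0 SA[0]=13  'aabdbdadabdbbcd'
  #1 SA[1]=2  'abbdbccbdbbaabdbdadabdbbcd'
  #2 SA[2]=21  'abdbbcd'
  #3 SA[3]=14  'abdbdadabdbbcd'
  #4 SA[4]=19  'adabdbbcd'
  #5 SA[5]=12  'baabdbdadabdbbcd'
  #6 SA[6]=11  'bbaabdbdadabdbbcd'
  #7 SA[7]=24  'bbcd'
  #8 SA[8]=3  'bbdbccbdbbaabdbdadabdbbcd'
  #9 SA[9]=6  'bccbdbbaabdbdadabdbbcd'
  #10 SA[10]=25  'bcd'
  #11 SA[11]=0  'bdabbdbccbdbbaabdbdadabdbbcd'
  #12 SA[12]=17  'bdadabdbbcd'
  #13 SA[13]=9  'bdbbaabdbdadabdbbcd'
  #14 SA[14]=22  'bdbbcd'
  #15 SA[15]=4  'bdbccbdbbaabdbdadabdbbcd'
  #16 SA[16]=15  'bdbdadabdbbcd'
  #17 SA[17]=8  'cbdbbaabdbdadabdbbcd'
  #18 SA[18]=7  'ccbdbbaabdbdadabdbbcd'
  #19 SA[19]=26  'cd'
  #20 SA[20]=27  'd'
  #21 SA[21]=1  'dabbdbccbdbbaabdbdadabdbbcd'
  #22 SA[22]=20  'dabdbbcd'
  #23 SA[23]=18  'dadabdbbcd'
  #24 SA[24]=10  'dbbaabdbdadabdbbcd'
  #25 SA[25]=23  'dbbcd'
  #26 SA[26]=5  'dbccbdbbaabdbdadabdbbcd'
  #27 SA[27]=16  'dbdadabdbbcd'

SA = [13, 2, 21, 14, 19, 12, 11, 24, 3, 6, 25, 0, 17, 9, 22, 4, 15, 8, 7, 26, 27, 1, 20, 18, 10, 23, 5, 16]
rank  pair      lcp
   1  s[13:],s[2:]  1  'a'
   2  s[2:],s[21:]  2  'ab'
   3  s[21:],s[14:]  4  'abdb'
   4  s[14:],s[19:]  1  'a'
   5  s[19:],s[12:]  0  ''
   6  s[12:],s[11:]  1  'b'
   7  s[11:],s[24:]  2  'bb'
   8  s[24:],s[3:]  2  'bb'
   9  s[3:],s[6:]  1  'b'
  10  s[6:],s[25:]  2  'bc'
  11  s[25:],s[0:]  1  'b'
  12  s[0:],s[17:]  3  'bda'
  13  s[17:],s[9:]  2  'bd'
  14  s[9:],s[22:]  4  'bdbb'
  15  s[22:],s[4:]  3  'bdb'
  16  s[4:],s[15:]  3  'bdb'
  17  s[15:],s[8:]  0  ''
  18  s[8:],s[7:]  1  'c'
  19  s[7:],s[26:]  1  'c'
  20  s[26:],s[27:]  0  ''
  21  s[27:],s[1:]  1  'd'
  22  s[1:],s[20:]  3  'dab'
  23  s[20:],s[18:]  2  'da'
  24  s[18:],s[10:]  1  'd'
  25  s[10:],s[23:]  3  'dbb'
  26  s[23:],s[5:]  2  'db'
  27  s[5:],s[16:]  2  'db'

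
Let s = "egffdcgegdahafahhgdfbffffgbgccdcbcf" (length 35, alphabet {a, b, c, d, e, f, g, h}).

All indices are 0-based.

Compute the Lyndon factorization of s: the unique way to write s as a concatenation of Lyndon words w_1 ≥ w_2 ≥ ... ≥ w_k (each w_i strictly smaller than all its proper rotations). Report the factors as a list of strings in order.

["egff", "d", "cgegd", "ah", "afahhgdfbffffgbgccdcbcf"]

emit factor 1: 'egff' (i=0, period=4)
emit factor 2: 'd' (i=4, period=1)
emit factor 3: 'cgegd' (i=5, period=5)
emit factor 4: 'ah' (i=10, period=2)
emit factor 5: 'afahhgdfbffffgbgccdcbcf' (i=12, period=23)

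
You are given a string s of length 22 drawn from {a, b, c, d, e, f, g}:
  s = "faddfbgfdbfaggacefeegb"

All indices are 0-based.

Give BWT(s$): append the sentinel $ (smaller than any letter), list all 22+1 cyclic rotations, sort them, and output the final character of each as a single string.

rank  rotation                 last
    0  $faddfbgfdbfaggacefeegb  b
    1  acefeegb$faddfbgfdbfagg  g
    2  addfbgfdbfaggacefeegb$f  f
    3  aggacefeegb$faddfbgfdbf  f
    4  b$faddfbgfdbfaggacefeeg  g
    5  bfaggacefeegb$faddfbgfd  d
    6  bgfdbfaggacefeegb$faddf  f
    7  cefeegb$faddfbgfdbfagga  a
    8  dbfaggacefeegb$faddfbgf  f
    9  ddfbgfdbfaggacefeegb$fa  a
   10  dfbgfdbfaggacefeegb$fad  d
   11  eegb$faddfbgfdbfaggacef  f
   12  efeegb$faddfbgfdbfaggac  c
   13  egb$faddfbgfdbfaggacefe  e
   14  faddfbgfdbfaggacefeegb$  $
   15  faggacefeegb$faddfbgfdb  b
   16  fbgfdbfaggacefeegb$fadd  d
   17  fdbfaggacefeegb$faddfbg  g
   18  feegb$faddfbgfdbfaggace  e
   19  gacefeegb$faddfbgfdbfag  g
   20  gb$faddfbgfdbfaggacefee  e
   21  gfdbfaggacefeegb$faddfb  b
   22  ggacefeegb$faddfbgfdbfa  a

bgffgdfafadfce$bdgegeba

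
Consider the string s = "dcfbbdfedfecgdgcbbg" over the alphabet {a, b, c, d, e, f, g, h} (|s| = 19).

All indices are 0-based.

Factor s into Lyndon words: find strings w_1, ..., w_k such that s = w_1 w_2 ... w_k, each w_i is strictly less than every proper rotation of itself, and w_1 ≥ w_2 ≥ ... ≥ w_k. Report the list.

["d", "cf", "bbdfedfecgdgcbbg"]

emit factor 1: 'd' (i=0, period=1)
emit factor 2: 'cf' (i=1, period=2)
emit factor 3: 'bbdfedfecgdgcbbg' (i=3, period=16)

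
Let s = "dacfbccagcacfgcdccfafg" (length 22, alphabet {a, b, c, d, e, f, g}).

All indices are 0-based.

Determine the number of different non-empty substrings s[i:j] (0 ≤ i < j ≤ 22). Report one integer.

229

rank | idx | suffix
   0 |   1 | acfbccagcacfgcdccfafg
   1 |  10 | acfgcdccfafg
   2 |  19 | afg
   3 |   7 | agcacfgcdccfafg
   4 |   4 | bccagcacfgcdccfafg
   5 |   9 | cacfgcdccfafg
   6 |   6 | cagcacfgcdccfafg
   7 |   5 | ccagcacfgcdccfafg
   8 |  16 | ccfafg
   9 |  14 | cdccfafg
  10 |  17 | cfafg
  11 |   2 | cfbccagcacfgcdccfafg
  12 |  11 | cfgcdccfafg
  13 |   0 | dacfbccagcacfgcdccfafg
  14 |  15 | dccfafg
  15 |  18 | fafg
  16 |   3 | fbccagcacfgcdccfafg
  17 |  20 | fg
  18 |  12 | fgcdccfafg
  19 |  21 | g
  20 |   8 | gcacfgcdccfafg
  21 |  13 | gcdccfafg

SA = [1, 10, 19, 7, 4, 9, 6, 5, 16, 14, 17, 2, 11, 0, 15, 18, 3, 20, 12, 21, 8, 13]
rank  pair      lcp
   1  s[1:],s[10:]  3  'acf'
   2  s[10:],s[19:]  1  'a'
   3  s[19:],s[7:]  1  'a'
   4  s[7:],s[4:]  0  ''
   5  s[4:],s[9:]  0  ''
   6  s[9:],s[6:]  2  'ca'
   7  s[6:],s[5:]  1  'c'
   8  s[5:],s[16:]  2  'cc'
   9  s[16:],s[14:]  1  'c'
  10  s[14:],s[17:]  1  'c'
  11  s[17:],s[2:]  2  'cf'
  12  s[2:],s[11:]  2  'cf'
  13  s[11:],s[0:]  0  ''
  14  s[0:],s[15:]  1  'd'
  15  s[15:],s[18:]  0  ''
  16  s[18:],s[3:]  1  'f'
  17  s[3:],s[20:]  1  'f'
  18  s[20:],s[12:]  2  'fg'
  19  s[12:],s[21:]  0  ''
  20  s[21:],s[8:]  1  'g'
  21  s[8:],s[13:]  2  'gc'

n(n+1)/2 = 22·23/2 = 253
Σ LCP = 0 + 3 + 1 + 1 + 0 + 0 + 2 + 1 + 2 + 1 + 1 + 2 + 2 + 0 + 1 + 0 + 1 + 1 + 2 + 0 + 1 + 2 = 24
distinct = 253 − 24 = 229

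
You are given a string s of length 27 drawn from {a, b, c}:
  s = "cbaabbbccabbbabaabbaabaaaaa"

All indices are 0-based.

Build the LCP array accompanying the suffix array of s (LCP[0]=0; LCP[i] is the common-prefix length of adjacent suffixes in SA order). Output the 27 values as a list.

sorted suffixes:
  #0 SA[0]=26  'a'
  #1 SA[1]=25  'aa'
  #2 SA[2]=24  'aaa'
  #3 SA[3]=23  'aaaa'
  #4 SA[4]=22  'aaaaa'
  #5 SA[5]=19  'aabaaaaa'
  #6 SA[6]=15  'aabbaabaaaaa'
  #7 SA[7]=2  'aabbbccabbbabaabbaabaaaaa'
  #8 SA[8]=20  'abaaaaa'
  #9 SA[9]=13  'abaabbaabaaaaa'
  #10 SA[10]=16  'abbaabaaaaa'
  #11 SA[11]=9  'abbbabaabbaabaaaaa'
  #12 SA[12]=3  'abbbccabbbabaabbaabaaaaa'
  #13 SA[13]=21  'baaaaa'
  #14 SA[14]=18  'baabaaaaa'
  #15 SA[15]=14  'baabbaabaaaaa'
  #16 SA[16]=1  'baabbbccabbbabaabbaabaaaaa'
  #17 SA[17]=12  'babaabbaabaaaaa'
  #18 SA[18]=17  'bbaabaaaaa'
  #19 SA[19]=11  'bbabaabbaabaaaaa'
  #20 SA[20]=10  'bbbabaabbaabaaaaa'
  #21 SA[21]=4  'bbbccabbbabaabbaabaaaaa'
  #22 SA[22]=5  'bbccabbbabaabbaabaaaaa'
  #23 SA[23]=6  'bccabbbabaabbaabaaaaa'
  #24 SA[24]=8  'cabbbabaabbaabaaaaa'
  #25 SA[25]=0  'cbaabbbccabbbabaabbaabaaaaa'
  #26 SA[26]=7  'ccabbbabaabbaabaaaaa'

SA = [26, 25, 24, 23, 22, 19, 15, 2, 20, 13, 16, 9, 3, 21, 18, 14, 1, 12, 17, 11, 10, 4, 5, 6, 8, 0, 7]
rank  pair      lcp
   1  s[26:],s[25:]  1  'a'
   2  s[25:],s[24:]  2  'aa'
   3  s[24:],s[23:]  3  'aaa'
   4  s[23:],s[22:]  4  'aaaa'
   5  s[22:],s[19:]  2  'aa'
   6  s[19:],s[15:]  3  'aab'
   7  s[15:],s[2:]  4  'aabb'
   8  s[2:],s[20:]  1  'a'
   9  s[20:],s[13:]  4  'abaa'
  10  s[13:],s[16:]  2  'ab'
  11  s[16:],s[9:]  3  'abb'
  12  s[9:],s[3:]  4  'abbb'
  13  s[3:],s[21:]  0  ''
  14  s[21:],s[18:]  3  'baa'
  15  s[18:],s[14:]  4  'baab'
  16  s[14:],s[1:]  5  'baabb'
  17  s[1:],s[12:]  2  'ba'
  18  s[12:],s[17:]  1  'b'
  19  s[17:],s[11:]  3  'bba'
  20  s[11:],s[10:]  2  'bb'
  21  s[10:],s[4:]  3  'bbb'
  22  s[4:],s[5:]  2  'bb'
  23  s[5:],s[6:]  1  'b'
  24  s[6:],s[8:]  0  ''
  25  s[8:],s[0:]  1  'c'
  26  s[0:],s[7:]  1  'c'

[0, 1, 2, 3, 4, 2, 3, 4, 1, 4, 2, 3, 4, 0, 3, 4, 5, 2, 1, 3, 2, 3, 2, 1, 0, 1, 1]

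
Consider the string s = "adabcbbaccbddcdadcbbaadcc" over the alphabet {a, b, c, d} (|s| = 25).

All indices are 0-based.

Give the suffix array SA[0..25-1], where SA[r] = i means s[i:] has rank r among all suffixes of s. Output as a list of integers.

sorted suffixes:
  #0 SA[0]=20  'aadcc'
  #1 SA[1]=2  'abcbbaccbddcdadcbbaadcc'
  #2 SA[2]=7  'accbddcdadcbbaadcc'
  #3 SA[3]=0  'adabcbbaccbddcdadcbbaadcc'
  #4 SA[4]=15  'adcbbaadcc'
  #5 SA[5]=21  'adcc'
  #6 SA[6]=19  'baadcc'
  #7 SA[7]=6  'baccbddcdadcbbaadcc'
  #8 SA[8]=18  'bbaadcc'
  #9 SA[9]=5  'bbaccbddcdadcbbaadcc'
  #10 SA[10]=3  'bcbbaccbddcdadcbbaadcc'
  #11 SA[11]=10  'bddcdadcbbaadcc'
  #12 SA[12]=24  'c'
  #13 SA[13]=17  'cbbaadcc'
  #14 SA[14]=4  'cbbaccbddcdadcbbaadcc'
  #15 SA[15]=9  'cbddcdadcbbaadcc'
  #16 SA[16]=23  'cc'
  #17 SA[17]=8  'ccbddcdadcbbaadcc'
  #18 SA[18]=13  'cdadcbbaadcc'
  #19 SA[19]=1  'dabcbbaccbddcdadcbbaadcc'
  #20 SA[20]=14  'dadcbbaadcc'
  #21 SA[21]=16  'dcbbaadcc'
  #22 SA[22]=22  'dcc'
  #23 SA[23]=12  'dcdadcbbaadcc'
  #24 SA[24]=11  'ddcdadcbbaadcc'

[20, 2, 7, 0, 15, 21, 19, 6, 18, 5, 3, 10, 24, 17, 4, 9, 23, 8, 13, 1, 14, 16, 22, 12, 11]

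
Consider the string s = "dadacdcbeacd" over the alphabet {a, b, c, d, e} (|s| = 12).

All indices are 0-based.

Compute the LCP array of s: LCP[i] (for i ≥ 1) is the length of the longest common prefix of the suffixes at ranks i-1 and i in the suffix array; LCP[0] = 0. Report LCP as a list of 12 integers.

rank→(start, suffix):
  0 → (9, 'acd')
  1 → (3, 'acdcbeacd')
  2 → (1, 'adacdcbeacd')
  3 → (7, 'beacd')
  4 → (6, 'cbeacd')
  5 → (10, 'cd')
  6 → (4, 'cdcbeacd')
  7 → (11, 'd')
  8 → (2, 'dacdcbeacd')
  9 → (0, 'dadacdcbeacd')
  10 → (5, 'dcbeacd')
  11 → (8, 'eacd')

SA = [9, 3, 1, 7, 6, 10, 4, 11, 2, 0, 5, 8]
[i] adj suffixes → lcp
  [1] 9/3 → 3 ('acd')
  [2] 3/1 → 1 ('a')
  [3] 1/7 → 0 ('')
  [4] 7/6 → 0 ('')
  [5] 6/10 → 1 ('c')
  [6] 10/4 → 2 ('cd')
  [7] 4/11 → 0 ('')
  [8] 11/2 → 1 ('d')
  [9] 2/0 → 2 ('da')
  [10] 0/5 → 1 ('d')
  [11] 5/8 → 0 ('')

[0, 3, 1, 0, 0, 1, 2, 0, 1, 2, 1, 0]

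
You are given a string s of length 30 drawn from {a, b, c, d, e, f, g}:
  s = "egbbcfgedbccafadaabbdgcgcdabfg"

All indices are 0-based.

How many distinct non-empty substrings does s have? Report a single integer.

436

rank→(start, suffix):
  0 → (16, 'aabbdgcgcdabfg')
  1 → (17, 'abbdgcgcdabfg')
  2 → (26, 'abfg')
  3 → (14, 'adaabbdgcgcdabfg')
  4 → (12, 'afadaabbdgcgcdabfg')
  5 → (2, 'bbcfgedbccafadaabbdgcgcdabfg')
  6 → (18, 'bbdgcgcdabfg')
  7 → (9, 'bccafadaabbdgcgcdabfg')
  8 → (3, 'bcfgedbccafadaabbdgcgcdabfg')
  9 → (19, 'bdgcgcdabfg')
  10 → (27, 'bfg')
  11 → (11, 'cafadaabbdgcgcdabfg')
  12 → (10, 'ccafadaabbdgcgcdabfg')
  13 → (24, 'cdabfg')
  14 → (4, 'cfgedbccafadaabbdgcgcdabfg')
  15 → (22, 'cgcdabfg')
  16 → (15, 'daabbdgcgcdabfg')
  17 → (25, 'dabfg')
  18 → (8, 'dbccafadaabbdgcgcdabfg')
  19 → (20, 'dgcgcdabfg')
  20 → (7, 'edbccafadaabbdgcgcdabfg')
  21 → (0, 'egbbcfgedbccafadaabbdgcgcdabfg')
  22 → (13, 'fadaabbdgcgcdabfg')
  23 → (28, 'fg')
  24 → (5, 'fgedbccafadaabbdgcgcdabfg')
  25 → (29, 'g')
  26 → (1, 'gbbcfgedbccafadaabbdgcgcdabfg')
  27 → (23, 'gcdabfg')
  28 → (21, 'gcgcdabfg')
  29 → (6, 'gedbccafadaabbdgcgcdabfg')

SA = [16, 17, 26, 14, 12, 2, 18, 9, 3, 19, 27, 11, 10, 24, 4, 22, 15, 25, 8, 20, 7, 0, 13, 28, 5, 29, 1, 23, 21, 6]
i: (SA[i-1],SA[i]) lcp shared
  1: (16,17) 1 'a'
  2: (17,26) 2 'ab'
  3: (26,14) 1 'a'
  4: (14,12) 1 'a'
  5: (12,2) 0 ''
  6: (2,18) 2 'bb'
  7: (18,9) 1 'b'
  8: (9,3) 2 'bc'
  9: (3,19) 1 'b'
  10: (19,27) 1 'b'
  11: (27,11) 0 ''
  12: (11,10) 1 'c'
  13: (10,24) 1 'c'
  14: (24,4) 1 'c'
  15: (4,22) 1 'c'
  16: (22,15) 0 ''
  17: (15,25) 2 'da'
  18: (25,8) 1 'd'
  19: (8,20) 1 'd'
  20: (20,7) 0 ''
  21: (7,0) 1 'e'
  22: (0,13) 0 ''
  23: (13,28) 1 'f'
  24: (28,5) 2 'fg'
  25: (5,29) 0 ''
  26: (29,1) 1 'g'
  27: (1,23) 1 'g'
  28: (23,21) 2 'gc'
  29: (21,6) 1 'g'

n(n+1)/2 = 30·31/2 = 465
Σ LCP = 0 + 1 + 2 + 1 + 1 + 0 + 2 + 1 + 2 + 1 + 1 + 0 + 1 + 1 + 1 + 1 + 0 + 2 + 1 + 1 + 0 + 1 + 0 + 1 + 2 + 0 + 1 + 1 + 2 + 1 = 29
distinct = 465 − 29 = 436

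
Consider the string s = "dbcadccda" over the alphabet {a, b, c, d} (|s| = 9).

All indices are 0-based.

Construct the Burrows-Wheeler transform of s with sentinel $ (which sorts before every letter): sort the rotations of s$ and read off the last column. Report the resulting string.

rank  rotation    last
    0  $dbcadccda  a
    1  a$dbcadccd  d
    2  adccda$dbc  c
    3  bcadccda$d  d
    4  cadccda$db  b
    5  ccda$dbcad  d
    6  cda$dbcadc  c
    7  da$dbcadcc  c
    8  dbcadccda$  $
    9  dccda$dbca  a

adcdbdcc$a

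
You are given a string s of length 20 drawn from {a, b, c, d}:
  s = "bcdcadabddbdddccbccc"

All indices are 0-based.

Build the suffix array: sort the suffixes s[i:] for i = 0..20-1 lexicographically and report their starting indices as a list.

rank→(start, suffix):
  0 → (6, 'abddbdddccbccc')
  1 → (4, 'adabddbdddccbccc')
  2 → (16, 'bccc')
  3 → (0, 'bcdcadabddbdddccbccc')
  4 → (7, 'bddbdddccbccc')
  5 → (10, 'bdddccbccc')
  6 → (19, 'c')
  7 → (3, 'cadabddbdddccbccc')
  8 → (15, 'cbccc')
  9 → (18, 'cc')
  10 → (14, 'ccbccc')
  11 → (17, 'ccc')
  12 → (1, 'cdcadabddbdddccbccc')
  13 → (5, 'dabddbdddccbccc')
  14 → (9, 'dbdddccbccc')
  15 → (2, 'dcadabddbdddccbccc')
  16 → (13, 'dccbccc')
  17 → (8, 'ddbdddccbccc')
  18 → (12, 'ddccbccc')
  19 → (11, 'dddccbccc')

[6, 4, 16, 0, 7, 10, 19, 3, 15, 18, 14, 17, 1, 5, 9, 2, 13, 8, 12, 11]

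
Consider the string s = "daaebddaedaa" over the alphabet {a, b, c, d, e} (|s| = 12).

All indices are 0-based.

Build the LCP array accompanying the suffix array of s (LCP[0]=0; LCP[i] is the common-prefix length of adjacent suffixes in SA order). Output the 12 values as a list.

rank | idx | suffix
   0 |  11 | a
   1 |  10 | aa
   2 |   1 | aaebddaedaa
   3 |   2 | aebddaedaa
   4 |   7 | aedaa
   5 |   4 | bddaedaa
   6 |   9 | daa
   7 |   0 | daaebddaedaa
   8 |   6 | daedaa
   9 |   5 | ddaedaa
  10 |   3 | ebddaedaa
  11 |   8 | edaa

SA = [11, 10, 1, 2, 7, 4, 9, 0, 6, 5, 3, 8]
[i] adj suffixes → lcp
  [1] 11/10 → 1 ('a')
  [2] 10/1 → 2 ('aa')
  [3] 1/2 → 1 ('a')
  [4] 2/7 → 2 ('ae')
  [5] 7/4 → 0 ('')
  [6] 4/9 → 0 ('')
  [7] 9/0 → 3 ('daa')
  [8] 0/6 → 2 ('da')
  [9] 6/5 → 1 ('d')
  [10] 5/3 → 0 ('')
  [11] 3/8 → 1 ('e')

[0, 1, 2, 1, 2, 0, 0, 3, 2, 1, 0, 1]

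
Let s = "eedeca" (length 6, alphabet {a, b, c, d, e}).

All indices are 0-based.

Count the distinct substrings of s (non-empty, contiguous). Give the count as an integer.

19

rank→(start, suffix):
  0 → (5, 'a')
  1 → (4, 'ca')
  2 → (2, 'deca')
  3 → (3, 'eca')
  4 → (1, 'edeca')
  5 → (0, 'eedeca')

SA = [5, 4, 2, 3, 1, 0]
[i] adj suffixes → lcp
  [1] 5/4 → 0 ('')
  [2] 4/2 → 0 ('')
  [3] 2/3 → 0 ('')
  [4] 3/1 → 1 ('e')
  [5] 1/0 → 1 ('e')

n(n+1)/2 = 6·7/2 = 21
Σ LCP = 0 + 0 + 0 + 0 + 1 + 1 = 2
distinct = 21 − 2 = 19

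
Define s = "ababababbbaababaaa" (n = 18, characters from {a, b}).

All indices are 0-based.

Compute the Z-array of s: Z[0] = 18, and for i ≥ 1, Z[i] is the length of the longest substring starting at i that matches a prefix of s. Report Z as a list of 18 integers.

[18, 0, 6, 0, 4, 0, 2, 0, 0, 0, 1, 5, 0, 3, 0, 1, 1, 1]

Z[0]=18
i=1: outside box; Z[1]=0
i=2: outside box; Z[2]=6 extend→box=[2,8)
i=3: min(r-i=5, Z[1]=0)=0; Z[3]=0
i=4: min(r-i=4, Z[2]=6)=4; Z[4]=4
i=5: min(r-i=3, Z[3]=0)=0; Z[5]=0
i=6: min(r-i=2, Z[4]=4)=2; Z[6]=2
i=7: min(r-i=1, Z[5]=0)=0; Z[7]=0
i=8: outside box; Z[8]=0
i=9: outside box; Z[9]=0
i=10: outside box; Z[10]=1 extend→box=[10,11)
i=11: outside box; Z[11]=5 extend→box=[11,16)
i=12: min(r-i=4, Z[1]=0)=0; Z[12]=0
i=13: min(r-i=3, Z[2]=6)=3; Z[13]=3
i=14: min(r-i=2, Z[3]=0)=0; Z[14]=0
i=15: min(r-i=1, Z[4]=4)=1; Z[15]=1
i=16: outside box; Z[16]=1 extend→box=[16,17)
i=17: outside box; Z[17]=1 extend→box=[17,18)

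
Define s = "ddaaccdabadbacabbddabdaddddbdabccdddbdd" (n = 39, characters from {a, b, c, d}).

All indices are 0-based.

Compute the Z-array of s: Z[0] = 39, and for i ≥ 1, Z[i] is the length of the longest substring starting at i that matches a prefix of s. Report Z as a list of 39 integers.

[39, 1, 0, 0, 0, 0, 1, 0, 0, 0, 1, 0, 0, 0, 0, 0, 0, 3, 1, 0, 0, 1, 0, 2, 2, 2, 1, 0, 1, 0, 0, 0, 0, 2, 2, 1, 0, 2, 1]

Z[0]=39
i=1: i≥r, start 0; Z[1]=1 scan→box=[1,2)
i=2: i≥r, start 0; Z[2]=0
i=3: i≥r, start 0; Z[3]=0
i=4: i≥r, start 0; Z[4]=0
i=5: i≥r, start 0; Z[5]=0
i=6: i≥r, start 0; Z[6]=1 scan→box=[6,7)
i=7: i≥r, start 0; Z[7]=0
i=8: i≥r, start 0; Z[8]=0
i=9: i≥r, start 0; Z[9]=0
i=10: i≥r, start 0; Z[10]=1 scan→box=[10,11)
i=11: i≥r, start 0; Z[11]=0
i=12: i≥r, start 0; Z[12]=0
i=13: i≥r, start 0; Z[13]=0
i=14: i≥r, start 0; Z[14]=0
i=15: i≥r, start 0; Z[15]=0
i=16: i≥r, start 0; Z[16]=0
i=17: i≥r, start 0; Z[17]=3 scan→box=[17,20)
i=18: min(r-i=2, Z[1]=1)=1; Z[18]=1
i=19: min(r-i=1, Z[2]=0)=0; Z[19]=0
i=20: i≥r, start 0; Z[20]=0
i=21: i≥r, start 0; Z[21]=1 scan→box=[21,22)
i=22: i≥r, start 0; Z[22]=0
i=23: i≥r, start 0; Z[23]=2 scan→box=[23,25)
i=24: min(r-i=1, Z[1]=1)=1; Z[24]=2 scan→box=[24,26)
i=25: min(r-i=1, Z[1]=1)=1; Z[25]=2 scan→box=[25,27)
i=26: min(r-i=1, Z[1]=1)=1; Z[26]=1
i=27: i≥r, start 0; Z[27]=0
i=28: i≥r, start 0; Z[28]=1 scan→box=[28,29)
i=29: i≥r, start 0; Z[29]=0
i=30: i≥r, start 0; Z[30]=0
i=31: i≥r, start 0; Z[31]=0
i=32: i≥r, start 0; Z[32]=0
i=33: i≥r, start 0; Z[33]=2 scan→box=[33,35)
i=34: min(r-i=1, Z[1]=1)=1; Z[34]=2 scan→box=[34,36)
i=35: min(r-i=1, Z[1]=1)=1; Z[35]=1
i=36: i≥r, start 0; Z[36]=0
i=37: i≥r, start 0; Z[37]=2 scan→box=[37,39)
i=38: min(r-i=1, Z[1]=1)=1; Z[38]=1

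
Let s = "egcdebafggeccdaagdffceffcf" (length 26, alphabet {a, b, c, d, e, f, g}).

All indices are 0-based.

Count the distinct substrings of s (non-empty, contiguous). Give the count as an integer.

sorted suffixes:
  #0 SA[0]=14  'aagdffceffcf'
  #1 SA[1]=6  'afggeccdaagdffceffcf'
  #2 SA[2]=15  'agdffceffcf'
  #3 SA[3]=5  'bafggeccdaagdffceffcf'
  #4 SA[4]=11  'ccdaagdffceffcf'
  #5 SA[5]=12  'cdaagdffceffcf'
  #6 SA[6]=2  'cdebafggeccdaagdffceffcf'
  #7 SA[7]=20  'ceffcf'
  #8 SA[8]=24  'cf'
  #9 SA[9]=13  'daagdffceffcf'
  #10 SA[10]=3  'debafggeccdaagdffceffcf'
  #11 SA[11]=17  'dffceffcf'
  #12 SA[12]=4  'ebafggeccdaagdffceffcf'
  #13 SA[13]=10  'eccdaagdffceffcf'
  #14 SA[14]=21  'effcf'
  #15 SA[15]=0  'egcdebafggeccdaagdffceffcf'
  #16 SA[16]=25  'f'
  #17 SA[17]=19  'fceffcf'
  #18 SA[18]=23  'fcf'
  #19 SA[19]=18  'ffceffcf'
  #20 SA[20]=22  'ffcf'
  #21 SA[21]=7  'fggeccdaagdffceffcf'
  #22 SA[22]=1  'gcdebafggeccdaagdffceffcf'
  #23 SA[23]=16  'gdffceffcf'
  #24 SA[24]=9  'geccdaagdffceffcf'
  #25 SA[25]=8  'ggeccdaagdffceffcf'

SA = [14, 6, 15, 5, 11, 12, 2, 20, 24, 13, 3, 17, 4, 10, 21, 0, 25, 19, 23, 18, 22, 7, 1, 16, 9, 8]
rank  pair      lcp
   1  s[14:],s[6:]  1  'a'
   2  s[6:],s[15:]  1  'a'
   3  s[15:],s[5:]  0  ''
   4  s[5:],s[11:]  0  ''
   5  s[11:],s[12:]  1  'c'
   6  s[12:],s[2:]  2  'cd'
   7  s[2:],s[20:]  1  'c'
   8  s[20:],s[24:]  1  'c'
   9  s[24:],s[13:]  0  ''
  10  s[13:],s[3:]  1  'd'
  11  s[3:],s[17:]  1  'd'
  12  s[17:],s[4:]  0  ''
  13  s[4:],s[10:]  1  'e'
  14  s[10:],s[21:]  1  'e'
  15  s[21:],s[0:]  1  'e'
  16  s[0:],s[25:]  0  ''
  17  s[25:],s[19:]  1  'f'
  18  s[19:],s[23:]  2  'fc'
  19  s[23:],s[18:]  1  'f'
  20  s[18:],s[22:]  3  'ffc'
  21  s[22:],s[7:]  1  'f'
  22  s[7:],s[1:]  0  ''
  23  s[1:],s[16:]  1  'g'
  24  s[16:],s[9:]  1  'g'
  25  s[9:],s[8:]  1  'g'

n(n+1)/2 = 26·27/2 = 351
Σ LCP = 0 + 1 + 1 + 0 + 0 + 1 + 2 + 1 + 1 + 0 + 1 + 1 + 0 + 1 + 1 + 1 + 0 + 1 + 2 + 1 + 3 + 1 + 0 + 1 + 1 + 1 = 23
distinct = 351 − 23 = 328

328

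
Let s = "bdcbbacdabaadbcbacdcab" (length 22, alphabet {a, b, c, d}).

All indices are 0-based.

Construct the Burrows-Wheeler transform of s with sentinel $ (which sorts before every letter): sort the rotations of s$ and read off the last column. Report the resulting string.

rank  rotation                 last
    0  $bdcbbacdabaadbcbacdcab  b
    1  aadbcbacdcab$bdcbbacdab  b
    2  ab$bdcbbacdabaadbcbacdc  c
    3  abaadbcbacdcab$bdcbbacd  d
    4  acdabaadbcbacdcab$bdcbb  b
    5  acdcab$bdcbbacdabaadbcb  b
    6  adbcbacdcab$bdcbbacdaba  a
    7  b$bdcbbacdabaadbcbacdca  a
    8  baadbcbacdcab$bdcbbacda  a
    9  bacdabaadbcbacdcab$bdcb  b
   10  bacdcab$bdcbbacdabaadbc  c
   11  bbacdabaadbcbacdcab$bdc  c
   12  bcbacdcab$bdcbbacdabaad  d
   13  bdcbbacdabaadbcbacdcab$  $
   14  cab$bdcbbacdabaadbcbacd  d
   15  cbacdcab$bdcbbacdabaadb  b
   16  cbbacdabaadbcbacdcab$bd  d
   17  cdabaadbcbacdcab$bdcbba  a
   18  cdcab$bdcbbacdabaadbcba  a
   19  dabaadbcbacdcab$bdcbbac  c
   20  dbcbacdcab$bdcbbacdabaa  a
   21  dcab$bdcbbacdabaadbcbac  c
   22  dcbbacdabaadbcbacdcab$b  b

bbcdbbaaabccd$dbdaacacb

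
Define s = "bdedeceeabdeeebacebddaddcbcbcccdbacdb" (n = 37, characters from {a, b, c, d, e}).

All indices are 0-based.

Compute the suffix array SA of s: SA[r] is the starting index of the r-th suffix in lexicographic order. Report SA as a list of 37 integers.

sorted suffixes:
  #0 SA[0]=8  'abdeeebacebddaddcbcbcccdbacdb'
  #1 SA[1]=33  'acdb'
  #2 SA[2]=15  'acebddaddcbcbcccdbacdb'
  #3 SA[3]=21  'addcbcbcccdbacdb'
  #4 SA[4]=36  'b'
  #5 SA[5]=32  'bacdb'
  #6 SA[6]=14  'bacebddaddcbcbcccdbacdb'
  #7 SA[7]=25  'bcbcccdbacdb'
  #8 SA[8]=27  'bcccdbacdb'
  #9 SA[9]=18  'bddaddcbcbcccdbacdb'
  #10 SA[10]=0  'bdedeceeabdeeebacebddaddcbcbcccdbacdb'
  #11 SA[11]=9  'bdeeebacebddaddcbcbcccdbacdb'
  #12 SA[12]=24  'cbcbcccdbacdb'
  #13 SA[13]=26  'cbcccdbacdb'
  #14 SA[14]=28  'cccdbacdb'
  #15 SA[15]=29  'ccdbacdb'
  #16 SA[16]=34  'cdb'
  #17 SA[17]=30  'cdbacdb'
  #18 SA[18]=16  'cebddaddcbcbcccdbacdb'
  #19 SA[19]=5  'ceeabdeeebacebddaddcbcbcccdbacdb'
  #20 SA[20]=20  'daddcbcbcccdbacdb'
  #21 SA[21]=35  'db'
  #22 SA[22]=31  'dbacdb'
  #23 SA[23]=23  'dcbcbcccdbacdb'
  #24 SA[24]=19  'ddaddcbcbcccdbacdb'
  #25 SA[25]=22  'ddcbcbcccdbacdb'
  #26 SA[26]=3  'deceeabdeeebacebddaddcbcbcccdbacdb'
  #27 SA[27]=1  'dedeceeabdeeebacebddaddcbcbcccdbacdb'
  #28 SA[28]=10  'deeebacebddaddcbcbcccdbacdb'
  #29 SA[29]=7  'eabdeeebacebddaddcbcbcccdbacdb'
  #30 SA[30]=13  'ebacebddaddcbcbcccdbacdb'
  #31 SA[31]=17  'ebddaddcbcbcccdbacdb'
  #32 SA[32]=4  'eceeabdeeebacebddaddcbcbcccdbacdb'
  #33 SA[33]=2  'edeceeabdeeebacebddaddcbcbcccdbacdb'
  #34 SA[34]=6  'eeabdeeebacebddaddcbcbcccdbacdb'
  #35 SA[35]=12  'eebacebddaddcbcbcccdbacdb'
  #36 SA[36]=11  'eeebacebddaddcbcbcccdbacdb'

[8, 33, 15, 21, 36, 32, 14, 25, 27, 18, 0, 9, 24, 26, 28, 29, 34, 30, 16, 5, 20, 35, 31, 23, 19, 22, 3, 1, 10, 7, 13, 17, 4, 2, 6, 12, 11]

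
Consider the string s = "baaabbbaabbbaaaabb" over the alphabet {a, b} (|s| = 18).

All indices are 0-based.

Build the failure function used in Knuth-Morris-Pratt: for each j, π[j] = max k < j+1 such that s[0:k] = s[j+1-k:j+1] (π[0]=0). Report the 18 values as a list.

[0, 0, 0, 0, 1, 1, 1, 2, 3, 1, 1, 1, 2, 3, 4, 0, 1, 1]

π[0] = 0
j=1 s[j]='a': π[1]=0 (border '')
j=2 s[j]='a': π[2]=0 (border '')
j=3 s[j]='a': π[3]=0 (border '')
j=4 s[j]='b': π[4]=1 (border 'b')
j=5 s[j]='b': k: 1→0; π[5]=1 (border 'b')
j=6 s[j]='b': k: 1→0; π[6]=1 (border 'b')
j=7 s[j]='a': π[7]=2 (border 'ba')
j=8 s[j]='a': π[8]=3 (border 'baa')
j=9 s[j]='b': k: 3→0; π[9]=1 (border 'b')
j=10 s[j]='b': k: 1→0; π[10]=1 (border 'b')
j=11 s[j]='b': k: 1→0; π[11]=1 (border 'b')
j=12 s[j]='a': π[12]=2 (border 'ba')
j=13 s[j]='a': π[13]=3 (border 'baa')
j=14 s[j]='a': π[14]=4 (border 'baaa')
j=15 s[j]='a': k: 4→0; π[15]=0 (border '')
j=16 s[j]='b': π[16]=1 (border 'b')
j=17 s[j]='b': k: 1→0; π[17]=1 (border 'b')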